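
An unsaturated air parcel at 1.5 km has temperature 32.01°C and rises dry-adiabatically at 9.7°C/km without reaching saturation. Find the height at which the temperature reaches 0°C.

Height above start = (32.01 − 0) / 9.7 = 3.3 km
Altitude = 1500 m + 3300 m = 4800 m

4.8 km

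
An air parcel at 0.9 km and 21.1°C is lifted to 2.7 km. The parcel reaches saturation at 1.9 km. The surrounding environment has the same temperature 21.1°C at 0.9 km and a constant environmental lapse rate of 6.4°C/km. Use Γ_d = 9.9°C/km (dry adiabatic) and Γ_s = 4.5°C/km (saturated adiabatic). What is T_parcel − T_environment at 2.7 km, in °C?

-1.98°C (parcel cooler than environment)

Parcel:
  900–1900 m, dry: Δz = 1 km ⇒ ΔT = -9.9°C; T = 11.2°C
  1900–2700 m, saturated: Δz = 0.8 km ⇒ ΔT = -3.6°C; T = 7.6°C
Environment:
  900–2700 m, environment: Δz = 1.8 km ⇒ ΔT = -11.52°C; T = 9.58°C
T_parcel − T_env = 7.6 − 9.58 = -1.98°C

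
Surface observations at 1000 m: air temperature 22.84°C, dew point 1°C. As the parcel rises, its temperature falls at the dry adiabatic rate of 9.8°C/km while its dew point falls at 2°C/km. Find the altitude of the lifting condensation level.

3800 m

T and T_d converge at 9.8 − 2 = 7.8°C per km
Height above start = (22.84 − 1) / 7.8 = 2.8 km
LCL altitude = 1000 m + 2800 m = 3800 m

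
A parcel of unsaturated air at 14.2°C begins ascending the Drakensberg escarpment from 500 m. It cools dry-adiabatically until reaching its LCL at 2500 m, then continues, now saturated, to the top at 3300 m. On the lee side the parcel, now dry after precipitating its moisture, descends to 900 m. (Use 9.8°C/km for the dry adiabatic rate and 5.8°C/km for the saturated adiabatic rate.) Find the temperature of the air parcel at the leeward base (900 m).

13.48°C

Dry to 2500 m: -9.8 × 2 km = -19.6°C, so T = -5.4°C.
Saturated to 3300 m: -5.8 × 0.8 km = -4.64°C, so T = -10.04°C.
Dry descent to 900 m: +9.8 × 2.4 km = +23.52°C, so T = 13.48°C.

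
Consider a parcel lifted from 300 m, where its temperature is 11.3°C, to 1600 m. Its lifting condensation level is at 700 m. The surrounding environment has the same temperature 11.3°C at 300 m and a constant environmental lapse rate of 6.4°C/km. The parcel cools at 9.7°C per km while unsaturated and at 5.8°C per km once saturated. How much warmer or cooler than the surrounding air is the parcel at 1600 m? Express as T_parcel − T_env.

-0.78°C (parcel cooler than environment)

Parcel:
  From 300 m to 700 m (dry): cools by 9.7 × 0.4 = 3.88°C, giving 7.42°C.
  From 700 m to 1600 m (saturated): cools by 5.8 × 0.9 = 5.22°C, giving 2.2°C.
Environment:
  From 300 m to 1600 m (environment): cools by 6.4 × 1.3 = 8.32°C, giving 2.98°C.
T_parcel − T_env = 2.2 − 2.98 = -0.78°C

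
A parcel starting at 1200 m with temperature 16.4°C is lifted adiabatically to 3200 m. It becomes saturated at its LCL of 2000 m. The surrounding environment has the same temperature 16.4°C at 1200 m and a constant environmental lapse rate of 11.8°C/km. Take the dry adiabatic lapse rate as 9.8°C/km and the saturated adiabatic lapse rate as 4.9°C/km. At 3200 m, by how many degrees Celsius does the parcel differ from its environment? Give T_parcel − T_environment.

Parcel:
  1200 → 2000 m (dry, 9.8°C/km): ΔT = -9.8 × 0.8 = -7.84°C → T = 8.56°C
  2000 → 3200 m (saturated, 4.9°C/km): ΔT = -4.9 × 1.2 = -5.88°C → T = 2.68°C
Environment:
  1200 → 3200 m (environment, 11.8°C/km): ΔT = -11.8 × 2 = -23.6°C → T = -7.2°C
T_parcel − T_env = 2.68 − (-7.2) = +9.88°C

+9.88°C (parcel warmer than environment)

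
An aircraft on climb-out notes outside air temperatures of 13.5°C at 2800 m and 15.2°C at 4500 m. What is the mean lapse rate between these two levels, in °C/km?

-1°C/km

Γ = −ΔT/Δz = (13.5 − 15.2) / (4500 − 2800) m
  = -1.7°C / 1.7 km = -1°C/km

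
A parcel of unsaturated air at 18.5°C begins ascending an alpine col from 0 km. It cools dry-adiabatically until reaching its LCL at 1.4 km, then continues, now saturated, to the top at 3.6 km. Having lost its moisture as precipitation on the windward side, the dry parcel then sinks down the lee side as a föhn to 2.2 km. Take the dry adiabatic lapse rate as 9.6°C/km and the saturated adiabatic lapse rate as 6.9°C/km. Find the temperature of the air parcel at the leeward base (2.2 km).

Dry to 1400 m: -9.6 × 1.4 km = -13.44°C, so T = 5.06°C.
Saturated to 3600 m: -6.9 × 2.2 km = -15.18°C, so T = -10.12°C.
Dry descent to 2200 m: +9.6 × 1.4 km = +13.44°C, so T = 3.32°C.

3.32°C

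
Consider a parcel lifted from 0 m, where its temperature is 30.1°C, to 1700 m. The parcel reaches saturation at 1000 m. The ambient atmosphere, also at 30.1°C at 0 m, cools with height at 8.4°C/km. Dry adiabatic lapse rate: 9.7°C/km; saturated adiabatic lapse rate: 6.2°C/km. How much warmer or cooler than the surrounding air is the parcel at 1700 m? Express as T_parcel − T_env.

Parcel:
  0 → 1000 m (dry, 9.7°C/km): ΔT = -9.7 × 1 = -9.7°C → T = 20.4°C
  1000 → 1700 m (saturated, 6.2°C/km): ΔT = -6.2 × 0.7 = -4.34°C → T = 16.06°C
Environment:
  0 → 1700 m (environment, 8.4°C/km): ΔT = -8.4 × 1.7 = -14.28°C → T = 15.82°C
T_parcel − T_env = 16.06 − 15.82 = +0.24°C

+0.24°C (parcel warmer than environment)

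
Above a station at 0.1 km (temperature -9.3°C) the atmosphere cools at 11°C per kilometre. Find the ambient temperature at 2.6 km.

-36.8°C

100–2600 m, environmental: Δz = 2.5 km ⇒ ΔT = -27.5°C; T = -36.8°C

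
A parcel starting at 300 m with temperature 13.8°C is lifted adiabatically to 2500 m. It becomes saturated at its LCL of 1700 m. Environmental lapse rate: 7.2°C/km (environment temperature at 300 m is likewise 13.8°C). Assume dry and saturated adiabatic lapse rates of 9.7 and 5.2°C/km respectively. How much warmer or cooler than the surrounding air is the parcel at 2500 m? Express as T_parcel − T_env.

-1.9°C (parcel cooler than environment)

Parcel:
  300 → 1700 m (dry, 9.7°C/km): ΔT = -9.7 × 1.4 = -13.58°C → T = 0.22°C
  1700 → 2500 m (saturated, 5.2°C/km): ΔT = -5.2 × 0.8 = -4.16°C → T = -3.94°C
Environment:
  300 → 2500 m (environment, 7.2°C/km): ΔT = -7.2 × 2.2 = -15.84°C → T = -2.04°C
T_parcel − T_env = -3.94 − (-2.04) = -1.9°C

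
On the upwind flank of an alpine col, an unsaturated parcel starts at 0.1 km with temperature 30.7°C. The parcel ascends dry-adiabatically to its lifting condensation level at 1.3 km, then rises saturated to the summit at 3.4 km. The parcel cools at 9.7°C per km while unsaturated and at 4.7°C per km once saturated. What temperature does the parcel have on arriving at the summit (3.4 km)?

9.19°C

Dry to 1300 m: -9.7 × 1.2 km = -11.64°C, so T = 19.06°C.
Saturated to 3400 m: -4.7 × 2.1 km = -9.87°C, so T = 9.19°C.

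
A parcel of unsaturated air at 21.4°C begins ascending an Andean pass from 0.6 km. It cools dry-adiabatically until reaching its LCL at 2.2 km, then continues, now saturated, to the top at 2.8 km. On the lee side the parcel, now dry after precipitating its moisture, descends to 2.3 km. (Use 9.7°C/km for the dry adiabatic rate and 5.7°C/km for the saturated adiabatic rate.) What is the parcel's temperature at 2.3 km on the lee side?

600–2200 m, dry: Δz = 1.6 km ⇒ ΔT = -15.52°C; T = 5.88°C
2200–2800 m, saturated: Δz = 0.6 km ⇒ ΔT = -3.42°C; T = 2.46°C
2800–2300 m, dry descent: Δz = 0.5 km ⇒ ΔT = +4.85°C; T = 7.31°C

7.31°C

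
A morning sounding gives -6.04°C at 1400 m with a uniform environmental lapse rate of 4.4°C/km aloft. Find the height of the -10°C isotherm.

Height above start = (-6.04 − (-10)) / 4.4 = 0.9 km
Altitude = 1400 m + 900 m = 2300 m

2300 m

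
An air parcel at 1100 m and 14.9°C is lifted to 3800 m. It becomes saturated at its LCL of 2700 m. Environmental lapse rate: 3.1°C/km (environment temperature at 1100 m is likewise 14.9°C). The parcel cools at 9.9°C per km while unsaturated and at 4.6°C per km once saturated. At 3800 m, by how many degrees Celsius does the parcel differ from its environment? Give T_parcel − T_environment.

Parcel:
  1100–2700 m, dry: Δz = 1.6 km ⇒ ΔT = -15.84°C; T = -0.94°C
  2700–3800 m, saturated: Δz = 1.1 km ⇒ ΔT = -5.06°C; T = -6°C
Environment:
  1100–3800 m, environment: Δz = 2.7 km ⇒ ΔT = -8.37°C; T = 6.53°C
T_parcel − T_env = -6 − 6.53 = -12.53°C

-12.53°C (parcel cooler than environment)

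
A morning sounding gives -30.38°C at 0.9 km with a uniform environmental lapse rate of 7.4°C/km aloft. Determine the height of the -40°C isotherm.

Height above start = (-30.38 − (-40)) / 7.4 = 1.3 km
Altitude = 900 m + 1300 m = 2200 m

2.2 km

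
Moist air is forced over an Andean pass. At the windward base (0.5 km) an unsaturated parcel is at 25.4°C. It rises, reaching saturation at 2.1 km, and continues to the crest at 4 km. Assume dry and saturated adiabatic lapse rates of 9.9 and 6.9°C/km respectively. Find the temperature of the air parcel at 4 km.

-3.55°C

Dry to 2100 m: -9.9 × 1.6 km = -15.84°C, so T = 9.56°C.
Saturated to 4000 m: -6.9 × 1.9 km = -13.11°C, so T = -3.55°C.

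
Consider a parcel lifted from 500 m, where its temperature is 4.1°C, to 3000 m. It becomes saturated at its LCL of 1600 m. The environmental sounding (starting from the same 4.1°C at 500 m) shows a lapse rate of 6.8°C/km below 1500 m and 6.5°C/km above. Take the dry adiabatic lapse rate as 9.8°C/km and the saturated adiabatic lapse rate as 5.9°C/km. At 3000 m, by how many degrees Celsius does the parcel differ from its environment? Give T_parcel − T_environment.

-2.49°C (parcel cooler than environment)

Parcel:
  Dry to 1600 m: -9.8 × 1.1 km = -10.78°C, so T = -6.68°C.
  Saturated to 3000 m: -5.9 × 1.4 km = -8.26°C, so T = -14.94°C.
Environment:
  Environment, lower layer to 1500 m: -6.8 × 1 km = -6.8°C, so T = -2.7°C.
  Environment, upper layer to 3000 m: -6.5 × 1.5 km = -9.75°C, so T = -12.45°C.
T_parcel − T_env = -14.94 − (-12.45) = -2.49°C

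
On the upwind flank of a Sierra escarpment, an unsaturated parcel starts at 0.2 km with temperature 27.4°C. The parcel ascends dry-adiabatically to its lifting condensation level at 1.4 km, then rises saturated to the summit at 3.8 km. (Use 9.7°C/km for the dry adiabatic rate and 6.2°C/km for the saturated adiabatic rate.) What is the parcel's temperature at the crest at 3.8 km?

From 200 m to 1400 m (dry): cools by 9.7 × 1.2 = 11.64°C, giving 15.76°C.
From 1400 m to 3800 m (saturated): cools by 6.2 × 2.4 = 14.88°C, giving 0.88°C.

0.88°C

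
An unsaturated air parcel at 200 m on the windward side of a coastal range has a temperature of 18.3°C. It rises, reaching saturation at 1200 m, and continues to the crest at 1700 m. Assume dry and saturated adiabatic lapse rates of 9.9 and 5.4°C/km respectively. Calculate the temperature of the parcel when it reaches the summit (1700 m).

5.7°C

200–1200 m, dry: Δz = 1 km ⇒ ΔT = -9.9°C; T = 8.4°C
1200–1700 m, saturated: Δz = 0.5 km ⇒ ΔT = -2.7°C; T = 5.7°C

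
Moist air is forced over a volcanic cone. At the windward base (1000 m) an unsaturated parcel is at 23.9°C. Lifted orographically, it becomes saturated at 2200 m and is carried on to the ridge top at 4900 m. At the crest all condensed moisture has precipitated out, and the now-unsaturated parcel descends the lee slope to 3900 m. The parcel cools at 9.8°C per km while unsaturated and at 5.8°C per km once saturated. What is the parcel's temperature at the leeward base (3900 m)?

6.28°C

1000–2200 m, dry: Δz = 1.2 km ⇒ ΔT = -11.76°C; T = 12.14°C
2200–4900 m, saturated: Δz = 2.7 km ⇒ ΔT = -15.66°C; T = -3.52°C
4900–3900 m, dry descent: Δz = 1 km ⇒ ΔT = +9.8°C; T = 6.28°C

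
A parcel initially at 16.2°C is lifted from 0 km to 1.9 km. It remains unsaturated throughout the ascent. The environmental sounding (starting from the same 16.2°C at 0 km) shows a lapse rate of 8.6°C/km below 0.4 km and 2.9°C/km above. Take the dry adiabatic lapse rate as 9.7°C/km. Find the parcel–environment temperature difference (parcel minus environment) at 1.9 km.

-10.64°C (parcel cooler than environment)

Parcel:
  Dry to 1900 m: -9.7 × 1.9 km = -18.43°C, so T = -2.23°C.
Environment:
  Environment, lower layer to 400 m: -8.6 × 0.4 km = -3.44°C, so T = 12.76°C.
  Environment, upper layer to 1900 m: -2.9 × 1.5 km = -4.35°C, so T = 8.41°C.
T_parcel − T_env = -2.23 − 8.41 = -10.64°C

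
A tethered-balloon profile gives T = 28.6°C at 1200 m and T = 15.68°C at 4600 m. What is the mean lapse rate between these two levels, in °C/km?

3.8°C/km

Γ = −ΔT/Δz = (28.6 − 15.68) / (4600 − 1200) m
  = 12.92°C / 3.4 km = 3.8°C/km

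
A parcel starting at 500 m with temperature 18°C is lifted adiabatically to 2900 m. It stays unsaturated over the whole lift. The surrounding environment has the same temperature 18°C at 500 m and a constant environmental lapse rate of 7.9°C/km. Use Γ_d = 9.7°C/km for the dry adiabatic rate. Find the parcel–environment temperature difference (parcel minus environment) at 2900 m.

Parcel:
  Dry to 2900 m: -9.7 × 2.4 km = -23.28°C, so T = -5.28°C.
Environment:
  Environment to 2900 m: -7.9 × 2.4 km = -18.96°C, so T = -0.96°C.
T_parcel − T_env = -5.28 − (-0.96) = -4.32°C

-4.32°C (parcel cooler than environment)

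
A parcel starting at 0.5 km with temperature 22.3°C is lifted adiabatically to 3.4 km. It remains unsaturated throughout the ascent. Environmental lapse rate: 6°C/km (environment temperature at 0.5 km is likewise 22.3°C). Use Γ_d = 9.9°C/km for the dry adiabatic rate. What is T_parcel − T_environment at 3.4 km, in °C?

-11.31°C (parcel cooler than environment)

Parcel:
  500–3400 m, dry: Δz = 2.9 km ⇒ ΔT = -28.71°C; T = -6.41°C
Environment:
  500–3400 m, environment: Δz = 2.9 km ⇒ ΔT = -17.4°C; T = 4.9°C
T_parcel − T_env = -6.41 − 4.9 = -11.31°C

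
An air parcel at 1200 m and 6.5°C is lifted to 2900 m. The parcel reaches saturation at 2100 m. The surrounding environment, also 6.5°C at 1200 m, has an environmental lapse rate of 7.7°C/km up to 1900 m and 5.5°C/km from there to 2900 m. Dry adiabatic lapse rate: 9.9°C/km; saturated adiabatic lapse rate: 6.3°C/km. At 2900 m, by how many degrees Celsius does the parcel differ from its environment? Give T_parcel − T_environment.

Parcel:
  1200 → 2100 m (dry, 9.9°C/km): ΔT = -9.9 × 0.9 = -8.91°C → T = -2.41°C
  2100 → 2900 m (saturated, 6.3°C/km): ΔT = -6.3 × 0.8 = -5.04°C → T = -7.45°C
Environment:
  1200 → 1900 m (environment, lower layer, 7.7°C/km): ΔT = -7.7 × 0.7 = -5.39°C → T = 1.11°C
  1900 → 2900 m (environment, upper layer, 5.5°C/km): ΔT = -5.5 × 1 = -5.5°C → T = -4.39°C
T_parcel − T_env = -7.45 − (-4.39) = -3.06°C

-3.06°C (parcel cooler than environment)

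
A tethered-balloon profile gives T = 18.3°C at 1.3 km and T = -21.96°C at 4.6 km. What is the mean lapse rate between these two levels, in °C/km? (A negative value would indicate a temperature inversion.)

12.2°C/km

Γ = −ΔT/Δz = (18.3 − (-21.96)) / (4600 − 1300) m
  = 40.26°C / 3.3 km = 12.2°C/km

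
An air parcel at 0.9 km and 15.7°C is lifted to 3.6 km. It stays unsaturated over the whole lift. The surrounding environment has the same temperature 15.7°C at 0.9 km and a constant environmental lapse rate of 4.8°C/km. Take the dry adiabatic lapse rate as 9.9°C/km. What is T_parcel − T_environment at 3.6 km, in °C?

-13.77°C (parcel cooler than environment)

Parcel:
  900 → 3600 m (dry, 9.9°C/km): ΔT = -9.9 × 2.7 = -26.73°C → T = -11.03°C
Environment:
  900 → 3600 m (environment, 4.8°C/km): ΔT = -4.8 × 2.7 = -12.96°C → T = 2.74°C
T_parcel − T_env = -11.03 − 2.74 = -13.77°C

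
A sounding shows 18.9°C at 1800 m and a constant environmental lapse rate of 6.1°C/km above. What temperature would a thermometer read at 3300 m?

1800 → 3300 m (environmental, 6.1°C/km): ΔT = -6.1 × 1.5 = -9.15°C → T = 9.75°C

9.75°C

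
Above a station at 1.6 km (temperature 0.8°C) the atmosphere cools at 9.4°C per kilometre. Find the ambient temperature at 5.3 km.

Environmental to 5300 m: -9.4 × 3.7 km = -34.78°C, so T = -33.98°C.

-33.98°C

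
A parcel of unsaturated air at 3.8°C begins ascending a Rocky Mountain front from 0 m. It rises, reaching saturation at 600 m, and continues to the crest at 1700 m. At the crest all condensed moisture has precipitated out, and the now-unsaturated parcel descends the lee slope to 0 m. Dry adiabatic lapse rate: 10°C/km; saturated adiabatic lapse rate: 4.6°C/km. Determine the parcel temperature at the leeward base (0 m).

From 0 m to 600 m (dry): cools by 10 × 0.6 = 6°C, giving -2.2°C.
From 600 m to 1700 m (saturated): cools by 4.6 × 1.1 = 5.06°C, giving -7.26°C.
From 1700 m to 0 m (dry descent): warms by 10 × 1.7 = 17°C, giving 9.74°C.

9.74°C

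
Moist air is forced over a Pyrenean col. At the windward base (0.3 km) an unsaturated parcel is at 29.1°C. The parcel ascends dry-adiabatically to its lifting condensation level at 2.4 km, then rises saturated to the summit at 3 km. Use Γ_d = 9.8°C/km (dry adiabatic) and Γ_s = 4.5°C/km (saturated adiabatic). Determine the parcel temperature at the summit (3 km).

5.82°C

300 → 2400 m (dry, 9.8°C/km): ΔT = -9.8 × 2.1 = -20.58°C → T = 8.52°C
2400 → 3000 m (saturated, 4.5°C/km): ΔT = -4.5 × 0.6 = -2.7°C → T = 5.82°C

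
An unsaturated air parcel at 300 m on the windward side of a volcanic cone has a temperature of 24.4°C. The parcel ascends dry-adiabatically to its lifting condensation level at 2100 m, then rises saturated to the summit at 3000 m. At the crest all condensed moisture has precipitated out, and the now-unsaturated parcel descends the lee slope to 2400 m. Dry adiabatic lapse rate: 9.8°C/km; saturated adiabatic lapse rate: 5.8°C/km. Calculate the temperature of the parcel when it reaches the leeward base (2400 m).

7.42°C

From 300 m to 2100 m (dry): cools by 9.8 × 1.8 = 17.64°C, giving 6.76°C.
From 2100 m to 3000 m (saturated): cools by 5.8 × 0.9 = 5.22°C, giving 1.54°C.
From 3000 m to 2400 m (dry descent): warms by 9.8 × 0.6 = 5.88°C, giving 7.42°C.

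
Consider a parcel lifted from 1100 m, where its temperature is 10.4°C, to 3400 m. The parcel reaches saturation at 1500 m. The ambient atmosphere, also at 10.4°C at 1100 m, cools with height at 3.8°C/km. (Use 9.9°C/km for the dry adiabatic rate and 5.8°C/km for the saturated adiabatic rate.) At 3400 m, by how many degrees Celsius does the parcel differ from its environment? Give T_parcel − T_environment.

-6.24°C (parcel cooler than environment)

Parcel:
  From 1100 m to 1500 m (dry): cools by 9.9 × 0.4 = 3.96°C, giving 6.44°C.
  From 1500 m to 3400 m (saturated): cools by 5.8 × 1.9 = 11.02°C, giving -4.58°C.
Environment:
  From 1100 m to 3400 m (environment): cools by 3.8 × 2.3 = 8.74°C, giving 1.66°C.
T_parcel − T_env = -4.58 − 1.66 = -6.24°C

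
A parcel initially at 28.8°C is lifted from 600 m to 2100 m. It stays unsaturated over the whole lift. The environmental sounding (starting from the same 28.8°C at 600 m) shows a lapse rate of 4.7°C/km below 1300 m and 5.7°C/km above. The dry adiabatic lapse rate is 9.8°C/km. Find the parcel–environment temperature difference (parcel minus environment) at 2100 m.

Parcel:
  600 → 2100 m (dry, 9.8°C/km): ΔT = -9.8 × 1.5 = -14.7°C → T = 14.1°C
Environment:
  600 → 1300 m (environment, lower layer, 4.7°C/km): ΔT = -4.7 × 0.7 = -3.29°C → T = 25.51°C
  1300 → 2100 m (environment, upper layer, 5.7°C/km): ΔT = -5.7 × 0.8 = -4.56°C → T = 20.95°C
T_parcel − T_env = 14.1 − 20.95 = -6.85°C

-6.85°C (parcel cooler than environment)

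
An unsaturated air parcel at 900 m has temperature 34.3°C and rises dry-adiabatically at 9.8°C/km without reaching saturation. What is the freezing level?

4400 m

Height above start = (34.3 − 0) / 9.8 = 3.5 km
Altitude = 900 m + 3500 m = 4400 m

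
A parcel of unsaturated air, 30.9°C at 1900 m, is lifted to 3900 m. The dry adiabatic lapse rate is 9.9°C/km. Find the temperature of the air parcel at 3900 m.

Dry adiabatic to 3900 m: -9.9 × 2 km = -19.8°C, so T = 11.1°C.

11.1°C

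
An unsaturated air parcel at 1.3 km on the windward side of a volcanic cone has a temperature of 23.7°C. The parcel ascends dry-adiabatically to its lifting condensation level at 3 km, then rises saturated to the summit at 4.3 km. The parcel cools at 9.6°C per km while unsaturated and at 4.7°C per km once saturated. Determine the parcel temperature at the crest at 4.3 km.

1.27°C

1300–3000 m, dry: Δz = 1.7 km ⇒ ΔT = -16.32°C; T = 7.38°C
3000–4300 m, saturated: Δz = 1.3 km ⇒ ΔT = -6.11°C; T = 1.27°C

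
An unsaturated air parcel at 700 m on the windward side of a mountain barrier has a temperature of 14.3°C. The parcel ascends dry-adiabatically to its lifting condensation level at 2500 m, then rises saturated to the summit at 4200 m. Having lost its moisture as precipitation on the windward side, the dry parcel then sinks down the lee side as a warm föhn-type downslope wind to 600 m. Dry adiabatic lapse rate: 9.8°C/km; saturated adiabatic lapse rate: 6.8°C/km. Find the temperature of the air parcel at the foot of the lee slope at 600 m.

20.38°C

From 700 m to 2500 m (dry): cools by 9.8 × 1.8 = 17.64°C, giving -3.34°C.
From 2500 m to 4200 m (saturated): cools by 6.8 × 1.7 = 11.56°C, giving -14.9°C.
From 4200 m to 600 m (dry descent): warms by 9.8 × 3.6 = 35.28°C, giving 20.38°C.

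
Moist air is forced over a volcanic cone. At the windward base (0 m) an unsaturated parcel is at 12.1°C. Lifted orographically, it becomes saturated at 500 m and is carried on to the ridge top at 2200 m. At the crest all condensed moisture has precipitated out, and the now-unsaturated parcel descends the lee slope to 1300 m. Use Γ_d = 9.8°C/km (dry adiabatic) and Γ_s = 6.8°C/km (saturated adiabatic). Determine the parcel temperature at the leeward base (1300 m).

0–500 m, dry: Δz = 0.5 km ⇒ ΔT = -4.9°C; T = 7.2°C
500–2200 m, saturated: Δz = 1.7 km ⇒ ΔT = -11.56°C; T = -4.36°C
2200–1300 m, dry descent: Δz = 0.9 km ⇒ ΔT = +8.82°C; T = 4.46°C

4.46°C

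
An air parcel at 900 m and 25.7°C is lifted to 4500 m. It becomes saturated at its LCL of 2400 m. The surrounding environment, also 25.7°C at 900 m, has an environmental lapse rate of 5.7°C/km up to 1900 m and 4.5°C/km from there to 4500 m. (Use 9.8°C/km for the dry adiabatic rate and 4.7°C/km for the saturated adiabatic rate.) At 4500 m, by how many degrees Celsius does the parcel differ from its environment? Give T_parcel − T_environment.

-7.17°C (parcel cooler than environment)

Parcel:
  900 → 2400 m (dry, 9.8°C/km): ΔT = -9.8 × 1.5 = -14.7°C → T = 11°C
  2400 → 4500 m (saturated, 4.7°C/km): ΔT = -4.7 × 2.1 = -9.87°C → T = 1.13°C
Environment:
  900 → 1900 m (environment, lower layer, 5.7°C/km): ΔT = -5.7 × 1 = -5.7°C → T = 20°C
  1900 → 4500 m (environment, upper layer, 4.5°C/km): ΔT = -4.5 × 2.6 = -11.7°C → T = 8.3°C
T_parcel − T_env = 1.13 − 8.3 = -7.17°C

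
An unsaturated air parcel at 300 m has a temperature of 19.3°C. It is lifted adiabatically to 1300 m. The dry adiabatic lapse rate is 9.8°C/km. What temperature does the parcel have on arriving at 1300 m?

9.5°C

Dry adiabatic to 1300 m: -9.8 × 1 km = -9.8°C, so T = 9.5°C.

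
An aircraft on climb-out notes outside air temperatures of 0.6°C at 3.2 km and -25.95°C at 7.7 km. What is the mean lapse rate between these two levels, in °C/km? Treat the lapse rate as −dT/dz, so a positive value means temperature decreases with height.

5.9°C/km

Γ = −ΔT/Δz = (0.6 − (-25.95)) / (7700 − 3200) m
  = 26.55°C / 4.5 km = 5.9°C/km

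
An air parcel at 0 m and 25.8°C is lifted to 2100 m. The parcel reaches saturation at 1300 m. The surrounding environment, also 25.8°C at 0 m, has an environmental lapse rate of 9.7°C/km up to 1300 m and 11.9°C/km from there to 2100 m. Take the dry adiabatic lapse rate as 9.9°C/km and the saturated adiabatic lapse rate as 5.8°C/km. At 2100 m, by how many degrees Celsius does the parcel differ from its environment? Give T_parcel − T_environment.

Parcel:
  0–1300 m, dry: Δz = 1.3 km ⇒ ΔT = -12.87°C; T = 12.93°C
  1300–2100 m, saturated: Δz = 0.8 km ⇒ ΔT = -4.64°C; T = 8.29°C
Environment:
  0–1300 m, environment, lower layer: Δz = 1.3 km ⇒ ΔT = -12.61°C; T = 13.19°C
  1300–2100 m, environment, upper layer: Δz = 0.8 km ⇒ ΔT = -9.52°C; T = 3.67°C
T_parcel − T_env = 8.29 − 3.67 = +4.62°C

+4.62°C (parcel warmer than environment)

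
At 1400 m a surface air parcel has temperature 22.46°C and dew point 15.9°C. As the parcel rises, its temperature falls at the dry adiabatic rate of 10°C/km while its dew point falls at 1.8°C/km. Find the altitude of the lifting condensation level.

T and T_d converge at 10 − 1.8 = 8.2°C per km
Height above start = (22.46 − 15.9) / 8.2 = 0.8 km
LCL altitude = 1400 m + 800 m = 2200 m

2200 m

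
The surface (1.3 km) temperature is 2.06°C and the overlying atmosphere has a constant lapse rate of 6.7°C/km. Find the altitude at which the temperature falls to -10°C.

3.1 km

Height above start = (2.06 − (-10)) / 6.7 = 1.8 km
Altitude = 1300 m + 1800 m = 3100 m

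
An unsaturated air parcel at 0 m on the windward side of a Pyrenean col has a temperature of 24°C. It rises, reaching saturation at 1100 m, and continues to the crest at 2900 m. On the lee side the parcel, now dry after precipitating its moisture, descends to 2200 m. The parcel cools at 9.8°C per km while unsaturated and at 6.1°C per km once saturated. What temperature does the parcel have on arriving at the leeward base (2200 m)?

9.1°C

From 0 m to 1100 m (dry): cools by 9.8 × 1.1 = 10.78°C, giving 13.22°C.
From 1100 m to 2900 m (saturated): cools by 6.1 × 1.8 = 10.98°C, giving 2.24°C.
From 2900 m to 2200 m (dry descent): warms by 9.8 × 0.7 = 6.86°C, giving 9.1°C.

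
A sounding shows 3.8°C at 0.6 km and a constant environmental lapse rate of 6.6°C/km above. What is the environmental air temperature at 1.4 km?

-1.48°C

600 → 1400 m (environmental, 6.6°C/km): ΔT = -6.6 × 0.8 = -5.28°C → T = -1.48°C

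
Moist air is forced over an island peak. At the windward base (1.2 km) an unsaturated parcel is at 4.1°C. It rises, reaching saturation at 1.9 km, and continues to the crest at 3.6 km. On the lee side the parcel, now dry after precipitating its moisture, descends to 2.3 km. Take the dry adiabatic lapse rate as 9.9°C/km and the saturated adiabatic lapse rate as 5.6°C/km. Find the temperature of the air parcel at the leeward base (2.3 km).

0.52°C

From 1200 m to 1900 m (dry): cools by 9.9 × 0.7 = 6.93°C, giving -2.83°C.
From 1900 m to 3600 m (saturated): cools by 5.6 × 1.7 = 9.52°C, giving -12.35°C.
From 3600 m to 2300 m (dry descent): warms by 9.9 × 1.3 = 12.87°C, giving 0.52°C.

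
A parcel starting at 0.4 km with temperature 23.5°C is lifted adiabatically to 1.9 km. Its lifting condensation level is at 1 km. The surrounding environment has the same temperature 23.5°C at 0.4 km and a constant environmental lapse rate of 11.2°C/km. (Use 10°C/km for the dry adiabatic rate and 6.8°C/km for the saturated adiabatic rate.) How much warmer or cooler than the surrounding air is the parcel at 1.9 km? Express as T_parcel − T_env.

+4.68°C (parcel warmer than environment)

Parcel:
  400 → 1000 m (dry, 10°C/km): ΔT = -10 × 0.6 = -6°C → T = 17.5°C
  1000 → 1900 m (saturated, 6.8°C/km): ΔT = -6.8 × 0.9 = -6.12°C → T = 11.38°C
Environment:
  400 → 1900 m (environment, 11.2°C/km): ΔT = -11.2 × 1.5 = -16.8°C → T = 6.7°C
T_parcel − T_env = 11.38 − 6.7 = +4.68°C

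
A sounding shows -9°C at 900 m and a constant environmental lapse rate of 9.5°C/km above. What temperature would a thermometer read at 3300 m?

-31.8°C

Environmental to 3300 m: -9.5 × 2.4 km = -22.8°C, so T = -31.8°C.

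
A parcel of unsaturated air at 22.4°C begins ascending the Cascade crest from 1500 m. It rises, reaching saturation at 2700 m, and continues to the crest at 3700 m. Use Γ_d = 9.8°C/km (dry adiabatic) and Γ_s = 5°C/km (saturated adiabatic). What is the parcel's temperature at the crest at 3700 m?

1500–2700 m, dry: Δz = 1.2 km ⇒ ΔT = -11.76°C; T = 10.64°C
2700–3700 m, saturated: Δz = 1 km ⇒ ΔT = -5°C; T = 5.64°C

5.64°C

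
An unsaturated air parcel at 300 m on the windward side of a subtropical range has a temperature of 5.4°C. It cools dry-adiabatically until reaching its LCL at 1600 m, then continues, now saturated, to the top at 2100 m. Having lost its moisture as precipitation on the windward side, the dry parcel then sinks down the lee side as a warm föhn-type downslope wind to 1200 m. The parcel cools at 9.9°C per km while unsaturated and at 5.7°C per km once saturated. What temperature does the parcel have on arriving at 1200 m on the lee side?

-1.41°C

300 → 1600 m (dry, 9.9°C/km): ΔT = -9.9 × 1.3 = -12.87°C → T = -7.47°C
1600 → 2100 m (saturated, 5.7°C/km): ΔT = -5.7 × 0.5 = -2.85°C → T = -10.32°C
2100 → 1200 m (dry descent, 9.9°C/km): ΔT = +9.9 × 0.9 = +8.91°C → T = -1.41°C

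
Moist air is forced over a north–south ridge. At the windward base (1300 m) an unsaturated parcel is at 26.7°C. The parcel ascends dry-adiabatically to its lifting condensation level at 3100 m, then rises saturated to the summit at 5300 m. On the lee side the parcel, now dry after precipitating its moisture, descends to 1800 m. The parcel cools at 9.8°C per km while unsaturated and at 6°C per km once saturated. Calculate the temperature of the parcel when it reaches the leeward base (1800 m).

30.16°C

Dry to 3100 m: -9.8 × 1.8 km = -17.64°C, so T = 9.06°C.
Saturated to 5300 m: -6 × 2.2 km = -13.2°C, so T = -4.14°C.
Dry descent to 1800 m: +9.8 × 3.5 km = +34.3°C, so T = 30.16°C.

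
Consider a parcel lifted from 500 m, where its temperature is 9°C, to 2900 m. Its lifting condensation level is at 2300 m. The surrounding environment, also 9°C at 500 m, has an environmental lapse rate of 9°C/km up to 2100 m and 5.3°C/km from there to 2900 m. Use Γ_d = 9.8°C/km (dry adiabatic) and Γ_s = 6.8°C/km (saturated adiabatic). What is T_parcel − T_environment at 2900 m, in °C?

-3.08°C (parcel cooler than environment)

Parcel:
  From 500 m to 2300 m (dry): cools by 9.8 × 1.8 = 17.64°C, giving -8.64°C.
  From 2300 m to 2900 m (saturated): cools by 6.8 × 0.6 = 4.08°C, giving -12.72°C.
Environment:
  From 500 m to 2100 m (environment, lower layer): cools by 9 × 1.6 = 14.4°C, giving -5.4°C.
  From 2100 m to 2900 m (environment, upper layer): cools by 5.3 × 0.8 = 4.24°C, giving -9.64°C.
T_parcel − T_env = -12.72 − (-9.64) = -3.08°C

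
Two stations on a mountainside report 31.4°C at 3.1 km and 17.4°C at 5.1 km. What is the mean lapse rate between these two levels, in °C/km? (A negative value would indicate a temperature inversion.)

7°C/km

Γ = −ΔT/Δz = (31.4 − 17.4) / (5100 − 3100) m
  = 14°C / 2 km = 7°C/km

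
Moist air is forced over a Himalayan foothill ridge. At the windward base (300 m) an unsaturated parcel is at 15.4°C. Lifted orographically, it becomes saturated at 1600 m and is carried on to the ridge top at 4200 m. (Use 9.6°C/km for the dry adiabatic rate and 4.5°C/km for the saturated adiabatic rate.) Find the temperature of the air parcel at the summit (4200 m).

Dry to 1600 m: -9.6 × 1.3 km = -12.48°C, so T = 2.92°C.
Saturated to 4200 m: -4.5 × 2.6 km = -11.7°C, so T = -8.78°C.

-8.78°C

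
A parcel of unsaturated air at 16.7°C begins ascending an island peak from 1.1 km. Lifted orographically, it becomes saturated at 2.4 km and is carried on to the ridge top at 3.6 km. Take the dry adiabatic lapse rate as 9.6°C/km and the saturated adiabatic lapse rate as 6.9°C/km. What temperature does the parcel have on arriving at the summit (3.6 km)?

Dry to 2400 m: -9.6 × 1.3 km = -12.48°C, so T = 4.22°C.
Saturated to 3600 m: -6.9 × 1.2 km = -8.28°C, so T = -4.06°C.

-4.06°C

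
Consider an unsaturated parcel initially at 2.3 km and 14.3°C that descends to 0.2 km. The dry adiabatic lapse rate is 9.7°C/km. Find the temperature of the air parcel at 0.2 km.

2300–200 m, dry adiabatic: Δz = 2.1 km ⇒ ΔT = +20.37°C; T = 34.67°C

34.67°C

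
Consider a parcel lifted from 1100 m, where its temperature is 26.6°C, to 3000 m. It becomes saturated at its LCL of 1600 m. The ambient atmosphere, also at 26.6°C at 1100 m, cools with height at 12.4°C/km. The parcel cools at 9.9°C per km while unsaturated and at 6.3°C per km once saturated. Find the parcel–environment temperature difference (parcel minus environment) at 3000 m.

+9.79°C (parcel warmer than environment)

Parcel:
  1100 → 1600 m (dry, 9.9°C/km): ΔT = -9.9 × 0.5 = -4.95°C → T = 21.65°C
  1600 → 3000 m (saturated, 6.3°C/km): ΔT = -6.3 × 1.4 = -8.82°C → T = 12.83°C
Environment:
  1100 → 3000 m (environment, 12.4°C/km): ΔT = -12.4 × 1.9 = -23.56°C → T = 3.04°C
T_parcel − T_env = 12.83 − 3.04 = +9.79°C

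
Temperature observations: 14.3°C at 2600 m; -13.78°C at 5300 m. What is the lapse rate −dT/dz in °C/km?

Γ = −ΔT/Δz = (14.3 − (-13.78)) / (5300 − 2600) m
  = 28.08°C / 2.7 km = 10.4°C/km

10.4°C/km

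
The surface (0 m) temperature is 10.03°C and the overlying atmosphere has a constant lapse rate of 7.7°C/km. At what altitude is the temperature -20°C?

3900 m

Height above start = (10.03 − (-20)) / 7.7 = 3.9 km
Altitude = 0 m + 3900 m = 3900 m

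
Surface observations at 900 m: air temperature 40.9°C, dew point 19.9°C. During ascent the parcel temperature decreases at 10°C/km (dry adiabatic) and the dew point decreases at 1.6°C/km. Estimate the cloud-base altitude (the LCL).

3400 m

T and T_d converge at 10 − 1.6 = 8.4°C per km
Height above start = (40.9 − 19.9) / 8.4 = 2.5 km
LCL altitude = 900 m + 2500 m = 3400 m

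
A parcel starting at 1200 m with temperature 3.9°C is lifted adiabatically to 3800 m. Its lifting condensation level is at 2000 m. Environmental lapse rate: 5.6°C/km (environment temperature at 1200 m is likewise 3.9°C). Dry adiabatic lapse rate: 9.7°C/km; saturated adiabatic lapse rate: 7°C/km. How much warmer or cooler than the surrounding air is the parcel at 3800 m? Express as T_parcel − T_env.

-5.8°C (parcel cooler than environment)

Parcel:
  1200 → 2000 m (dry, 9.7°C/km): ΔT = -9.7 × 0.8 = -7.76°C → T = -3.86°C
  2000 → 3800 m (saturated, 7°C/km): ΔT = -7 × 1.8 = -12.6°C → T = -16.46°C
Environment:
  1200 → 3800 m (environment, 5.6°C/km): ΔT = -5.6 × 2.6 = -14.56°C → T = -10.66°C
T_parcel − T_env = -16.46 − (-10.66) = -5.8°C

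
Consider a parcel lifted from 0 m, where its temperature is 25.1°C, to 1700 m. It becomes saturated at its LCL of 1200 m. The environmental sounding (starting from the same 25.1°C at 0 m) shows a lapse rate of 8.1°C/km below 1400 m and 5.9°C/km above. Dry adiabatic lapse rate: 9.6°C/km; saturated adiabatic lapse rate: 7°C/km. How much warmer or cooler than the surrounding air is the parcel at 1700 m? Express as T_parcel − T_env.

-1.91°C (parcel cooler than environment)

Parcel:
  0 → 1200 m (dry, 9.6°C/km): ΔT = -9.6 × 1.2 = -11.52°C → T = 13.58°C
  1200 → 1700 m (saturated, 7°C/km): ΔT = -7 × 0.5 = -3.5°C → T = 10.08°C
Environment:
  0 → 1400 m (environment, lower layer, 8.1°C/km): ΔT = -8.1 × 1.4 = -11.34°C → T = 13.76°C
  1400 → 1700 m (environment, upper layer, 5.9°C/km): ΔT = -5.9 × 0.3 = -1.77°C → T = 11.99°C
T_parcel − T_env = 10.08 − 11.99 = -1.91°C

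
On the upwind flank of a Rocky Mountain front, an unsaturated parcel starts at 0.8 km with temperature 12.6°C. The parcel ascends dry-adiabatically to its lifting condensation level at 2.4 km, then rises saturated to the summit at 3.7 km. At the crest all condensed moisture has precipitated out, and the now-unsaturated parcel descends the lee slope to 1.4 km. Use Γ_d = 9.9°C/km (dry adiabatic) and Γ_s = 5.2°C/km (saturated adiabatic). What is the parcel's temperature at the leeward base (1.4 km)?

12.77°C

From 800 m to 2400 m (dry): cools by 9.9 × 1.6 = 15.84°C, giving -3.24°C.
From 2400 m to 3700 m (saturated): cools by 5.2 × 1.3 = 6.76°C, giving -10°C.
From 3700 m to 1400 m (dry descent): warms by 9.9 × 2.3 = 22.77°C, giving 12.77°C.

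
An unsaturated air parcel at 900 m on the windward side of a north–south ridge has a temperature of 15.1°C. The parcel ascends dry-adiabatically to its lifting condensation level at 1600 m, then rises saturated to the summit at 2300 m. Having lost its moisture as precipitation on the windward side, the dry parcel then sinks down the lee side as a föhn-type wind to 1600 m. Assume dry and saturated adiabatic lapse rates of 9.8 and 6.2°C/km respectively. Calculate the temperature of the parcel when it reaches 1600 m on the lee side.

From 900 m to 1600 m (dry): cools by 9.8 × 0.7 = 6.86°C, giving 8.24°C.
From 1600 m to 2300 m (saturated): cools by 6.2 × 0.7 = 4.34°C, giving 3.9°C.
From 2300 m to 1600 m (dry descent): warms by 9.8 × 0.7 = 6.86°C, giving 10.76°C.

10.76°C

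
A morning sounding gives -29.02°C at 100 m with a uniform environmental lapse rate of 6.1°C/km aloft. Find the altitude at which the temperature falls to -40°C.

Height above start = (-29.02 − (-40)) / 6.1 = 1.8 km
Altitude = 100 m + 1800 m = 1900 m

1900 m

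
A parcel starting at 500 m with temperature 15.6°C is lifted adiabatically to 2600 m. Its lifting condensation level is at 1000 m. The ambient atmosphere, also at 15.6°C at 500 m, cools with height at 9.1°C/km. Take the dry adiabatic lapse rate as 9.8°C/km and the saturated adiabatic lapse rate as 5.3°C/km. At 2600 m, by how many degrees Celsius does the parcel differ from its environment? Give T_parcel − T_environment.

Parcel:
  From 500 m to 1000 m (dry): cools by 9.8 × 0.5 = 4.9°C, giving 10.7°C.
  From 1000 m to 2600 m (saturated): cools by 5.3 × 1.6 = 8.48°C, giving 2.22°C.
Environment:
  From 500 m to 2600 m (environment): cools by 9.1 × 2.1 = 19.11°C, giving -3.51°C.
T_parcel − T_env = 2.22 − (-3.51) = +5.73°C

+5.73°C (parcel warmer than environment)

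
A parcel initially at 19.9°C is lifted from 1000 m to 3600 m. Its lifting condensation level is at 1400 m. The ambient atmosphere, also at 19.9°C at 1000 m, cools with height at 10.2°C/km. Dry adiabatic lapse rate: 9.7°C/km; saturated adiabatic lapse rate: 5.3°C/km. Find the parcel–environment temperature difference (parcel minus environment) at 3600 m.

+10.98°C (parcel warmer than environment)

Parcel:
  1000–1400 m, dry: Δz = 0.4 km ⇒ ΔT = -3.88°C; T = 16.02°C
  1400–3600 m, saturated: Δz = 2.2 km ⇒ ΔT = -11.66°C; T = 4.36°C
Environment:
  1000–3600 m, environment: Δz = 2.6 km ⇒ ΔT = -26.52°C; T = -6.62°C
T_parcel − T_env = 4.36 − (-6.62) = +10.98°C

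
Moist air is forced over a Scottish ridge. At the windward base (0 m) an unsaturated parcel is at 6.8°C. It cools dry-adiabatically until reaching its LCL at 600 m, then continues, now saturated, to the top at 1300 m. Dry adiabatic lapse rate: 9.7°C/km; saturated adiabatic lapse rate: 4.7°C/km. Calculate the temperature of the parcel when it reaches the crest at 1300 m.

0–600 m, dry: Δz = 0.6 km ⇒ ΔT = -5.82°C; T = 0.98°C
600–1300 m, saturated: Δz = 0.7 km ⇒ ΔT = -3.29°C; T = -2.31°C

-2.31°C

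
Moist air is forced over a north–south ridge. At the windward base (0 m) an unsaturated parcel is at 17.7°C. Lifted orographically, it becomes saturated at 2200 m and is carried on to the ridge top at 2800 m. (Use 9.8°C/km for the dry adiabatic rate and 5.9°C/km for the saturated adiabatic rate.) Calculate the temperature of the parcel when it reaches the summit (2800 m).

-7.4°C

From 0 m to 2200 m (dry): cools by 9.8 × 2.2 = 21.56°C, giving -3.86°C.
From 2200 m to 2800 m (saturated): cools by 5.9 × 0.6 = 3.54°C, giving -7.4°C.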